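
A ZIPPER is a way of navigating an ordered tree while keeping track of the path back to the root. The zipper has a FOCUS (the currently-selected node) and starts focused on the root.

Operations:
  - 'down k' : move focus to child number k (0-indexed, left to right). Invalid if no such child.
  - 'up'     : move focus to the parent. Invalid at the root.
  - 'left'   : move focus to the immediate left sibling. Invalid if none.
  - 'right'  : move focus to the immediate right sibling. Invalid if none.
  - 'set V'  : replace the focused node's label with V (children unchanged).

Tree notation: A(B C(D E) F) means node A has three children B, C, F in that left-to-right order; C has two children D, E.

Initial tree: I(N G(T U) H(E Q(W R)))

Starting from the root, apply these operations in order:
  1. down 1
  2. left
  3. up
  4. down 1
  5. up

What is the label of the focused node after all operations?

Step 1 (down 1): focus=G path=1 depth=1 children=['T', 'U'] left=['N'] right=['H'] parent=I
Step 2 (left): focus=N path=0 depth=1 children=[] left=[] right=['G', 'H'] parent=I
Step 3 (up): focus=I path=root depth=0 children=['N', 'G', 'H'] (at root)
Step 4 (down 1): focus=G path=1 depth=1 children=['T', 'U'] left=['N'] right=['H'] parent=I
Step 5 (up): focus=I path=root depth=0 children=['N', 'G', 'H'] (at root)

Answer: I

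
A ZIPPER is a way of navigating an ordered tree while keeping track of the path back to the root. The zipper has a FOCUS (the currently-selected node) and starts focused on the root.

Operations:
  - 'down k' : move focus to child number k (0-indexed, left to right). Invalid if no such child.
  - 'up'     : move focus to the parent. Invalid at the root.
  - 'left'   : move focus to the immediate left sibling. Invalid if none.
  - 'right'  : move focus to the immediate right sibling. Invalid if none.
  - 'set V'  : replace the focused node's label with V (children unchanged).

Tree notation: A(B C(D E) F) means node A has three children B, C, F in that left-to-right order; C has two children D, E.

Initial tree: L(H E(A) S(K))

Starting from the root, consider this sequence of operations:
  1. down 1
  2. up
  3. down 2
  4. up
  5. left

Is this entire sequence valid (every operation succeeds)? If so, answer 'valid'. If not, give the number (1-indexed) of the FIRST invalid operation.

Answer: 5

Derivation:
Step 1 (down 1): focus=E path=1 depth=1 children=['A'] left=['H'] right=['S'] parent=L
Step 2 (up): focus=L path=root depth=0 children=['H', 'E', 'S'] (at root)
Step 3 (down 2): focus=S path=2 depth=1 children=['K'] left=['H', 'E'] right=[] parent=L
Step 4 (up): focus=L path=root depth=0 children=['H', 'E', 'S'] (at root)
Step 5 (left): INVALID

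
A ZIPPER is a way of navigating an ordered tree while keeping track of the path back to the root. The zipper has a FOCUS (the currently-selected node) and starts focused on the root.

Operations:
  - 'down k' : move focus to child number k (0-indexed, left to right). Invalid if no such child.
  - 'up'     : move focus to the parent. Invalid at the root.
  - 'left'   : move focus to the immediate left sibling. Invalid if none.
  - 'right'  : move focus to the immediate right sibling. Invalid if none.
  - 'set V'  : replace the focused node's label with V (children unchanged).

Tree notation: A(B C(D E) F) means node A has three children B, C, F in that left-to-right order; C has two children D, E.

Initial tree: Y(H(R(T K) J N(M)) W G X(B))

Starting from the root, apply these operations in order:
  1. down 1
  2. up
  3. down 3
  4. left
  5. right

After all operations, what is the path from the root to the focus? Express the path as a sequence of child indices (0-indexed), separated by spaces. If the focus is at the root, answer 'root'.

Step 1 (down 1): focus=W path=1 depth=1 children=[] left=['H'] right=['G', 'X'] parent=Y
Step 2 (up): focus=Y path=root depth=0 children=['H', 'W', 'G', 'X'] (at root)
Step 3 (down 3): focus=X path=3 depth=1 children=['B'] left=['H', 'W', 'G'] right=[] parent=Y
Step 4 (left): focus=G path=2 depth=1 children=[] left=['H', 'W'] right=['X'] parent=Y
Step 5 (right): focus=X path=3 depth=1 children=['B'] left=['H', 'W', 'G'] right=[] parent=Y

Answer: 3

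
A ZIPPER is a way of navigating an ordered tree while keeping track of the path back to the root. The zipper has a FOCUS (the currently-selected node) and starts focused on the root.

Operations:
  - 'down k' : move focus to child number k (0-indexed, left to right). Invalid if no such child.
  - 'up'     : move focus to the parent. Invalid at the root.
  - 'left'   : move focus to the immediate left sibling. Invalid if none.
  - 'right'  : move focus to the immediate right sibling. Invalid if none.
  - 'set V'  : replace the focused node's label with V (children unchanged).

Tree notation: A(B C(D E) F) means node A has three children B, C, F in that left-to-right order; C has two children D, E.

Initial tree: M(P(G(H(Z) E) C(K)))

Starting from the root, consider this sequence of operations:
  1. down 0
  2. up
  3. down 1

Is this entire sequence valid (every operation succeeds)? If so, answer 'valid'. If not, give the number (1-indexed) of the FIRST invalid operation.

Step 1 (down 0): focus=P path=0 depth=1 children=['G', 'C'] left=[] right=[] parent=M
Step 2 (up): focus=M path=root depth=0 children=['P'] (at root)
Step 3 (down 1): INVALID

Answer: 3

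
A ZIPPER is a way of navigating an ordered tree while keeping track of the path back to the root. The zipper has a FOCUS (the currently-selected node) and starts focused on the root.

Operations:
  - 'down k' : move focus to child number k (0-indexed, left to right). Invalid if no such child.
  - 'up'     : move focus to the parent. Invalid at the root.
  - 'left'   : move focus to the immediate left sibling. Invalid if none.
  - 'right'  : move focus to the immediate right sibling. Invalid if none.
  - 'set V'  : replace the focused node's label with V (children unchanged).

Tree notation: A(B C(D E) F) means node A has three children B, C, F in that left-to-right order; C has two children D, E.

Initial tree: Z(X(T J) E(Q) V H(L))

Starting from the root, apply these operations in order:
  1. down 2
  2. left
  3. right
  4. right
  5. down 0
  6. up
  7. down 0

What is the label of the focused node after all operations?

Step 1 (down 2): focus=V path=2 depth=1 children=[] left=['X', 'E'] right=['H'] parent=Z
Step 2 (left): focus=E path=1 depth=1 children=['Q'] left=['X'] right=['V', 'H'] parent=Z
Step 3 (right): focus=V path=2 depth=1 children=[] left=['X', 'E'] right=['H'] parent=Z
Step 4 (right): focus=H path=3 depth=1 children=['L'] left=['X', 'E', 'V'] right=[] parent=Z
Step 5 (down 0): focus=L path=3/0 depth=2 children=[] left=[] right=[] parent=H
Step 6 (up): focus=H path=3 depth=1 children=['L'] left=['X', 'E', 'V'] right=[] parent=Z
Step 7 (down 0): focus=L path=3/0 depth=2 children=[] left=[] right=[] parent=H

Answer: L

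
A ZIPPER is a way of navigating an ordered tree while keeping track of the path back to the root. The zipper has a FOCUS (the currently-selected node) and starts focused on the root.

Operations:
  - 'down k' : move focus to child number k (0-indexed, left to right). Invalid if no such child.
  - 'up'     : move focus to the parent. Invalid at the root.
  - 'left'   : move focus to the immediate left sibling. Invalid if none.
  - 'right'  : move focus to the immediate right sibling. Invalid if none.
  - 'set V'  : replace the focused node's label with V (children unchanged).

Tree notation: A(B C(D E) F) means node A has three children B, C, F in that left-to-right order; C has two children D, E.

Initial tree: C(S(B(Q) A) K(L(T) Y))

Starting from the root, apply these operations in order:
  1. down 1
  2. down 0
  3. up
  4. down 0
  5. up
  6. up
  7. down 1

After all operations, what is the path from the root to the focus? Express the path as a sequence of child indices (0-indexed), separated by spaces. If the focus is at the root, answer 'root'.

Step 1 (down 1): focus=K path=1 depth=1 children=['L', 'Y'] left=['S'] right=[] parent=C
Step 2 (down 0): focus=L path=1/0 depth=2 children=['T'] left=[] right=['Y'] parent=K
Step 3 (up): focus=K path=1 depth=1 children=['L', 'Y'] left=['S'] right=[] parent=C
Step 4 (down 0): focus=L path=1/0 depth=2 children=['T'] left=[] right=['Y'] parent=K
Step 5 (up): focus=K path=1 depth=1 children=['L', 'Y'] left=['S'] right=[] parent=C
Step 6 (up): focus=C path=root depth=0 children=['S', 'K'] (at root)
Step 7 (down 1): focus=K path=1 depth=1 children=['L', 'Y'] left=['S'] right=[] parent=C

Answer: 1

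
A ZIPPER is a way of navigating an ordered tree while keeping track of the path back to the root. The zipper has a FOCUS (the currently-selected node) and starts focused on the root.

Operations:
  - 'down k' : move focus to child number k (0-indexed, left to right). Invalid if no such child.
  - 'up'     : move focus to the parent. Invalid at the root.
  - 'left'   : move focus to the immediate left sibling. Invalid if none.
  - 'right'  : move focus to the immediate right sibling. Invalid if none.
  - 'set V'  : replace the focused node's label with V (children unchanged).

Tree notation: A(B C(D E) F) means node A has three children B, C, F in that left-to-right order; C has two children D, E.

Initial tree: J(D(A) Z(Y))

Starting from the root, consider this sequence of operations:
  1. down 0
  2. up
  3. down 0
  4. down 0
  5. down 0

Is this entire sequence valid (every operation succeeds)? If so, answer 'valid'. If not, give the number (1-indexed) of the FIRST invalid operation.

Step 1 (down 0): focus=D path=0 depth=1 children=['A'] left=[] right=['Z'] parent=J
Step 2 (up): focus=J path=root depth=0 children=['D', 'Z'] (at root)
Step 3 (down 0): focus=D path=0 depth=1 children=['A'] left=[] right=['Z'] parent=J
Step 4 (down 0): focus=A path=0/0 depth=2 children=[] left=[] right=[] parent=D
Step 5 (down 0): INVALID

Answer: 5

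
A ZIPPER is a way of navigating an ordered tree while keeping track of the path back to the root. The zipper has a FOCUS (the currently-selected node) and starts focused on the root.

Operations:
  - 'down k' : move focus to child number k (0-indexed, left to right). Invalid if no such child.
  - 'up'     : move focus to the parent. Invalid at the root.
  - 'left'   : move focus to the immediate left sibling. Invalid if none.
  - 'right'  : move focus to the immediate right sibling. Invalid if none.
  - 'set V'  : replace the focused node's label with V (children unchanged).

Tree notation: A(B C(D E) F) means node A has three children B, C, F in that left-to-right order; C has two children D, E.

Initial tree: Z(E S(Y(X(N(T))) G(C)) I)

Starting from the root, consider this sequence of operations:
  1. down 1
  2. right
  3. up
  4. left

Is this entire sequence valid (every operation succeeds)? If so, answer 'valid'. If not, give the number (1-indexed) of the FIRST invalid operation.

Answer: 4

Derivation:
Step 1 (down 1): focus=S path=1 depth=1 children=['Y', 'G'] left=['E'] right=['I'] parent=Z
Step 2 (right): focus=I path=2 depth=1 children=[] left=['E', 'S'] right=[] parent=Z
Step 3 (up): focus=Z path=root depth=0 children=['E', 'S', 'I'] (at root)
Step 4 (left): INVALID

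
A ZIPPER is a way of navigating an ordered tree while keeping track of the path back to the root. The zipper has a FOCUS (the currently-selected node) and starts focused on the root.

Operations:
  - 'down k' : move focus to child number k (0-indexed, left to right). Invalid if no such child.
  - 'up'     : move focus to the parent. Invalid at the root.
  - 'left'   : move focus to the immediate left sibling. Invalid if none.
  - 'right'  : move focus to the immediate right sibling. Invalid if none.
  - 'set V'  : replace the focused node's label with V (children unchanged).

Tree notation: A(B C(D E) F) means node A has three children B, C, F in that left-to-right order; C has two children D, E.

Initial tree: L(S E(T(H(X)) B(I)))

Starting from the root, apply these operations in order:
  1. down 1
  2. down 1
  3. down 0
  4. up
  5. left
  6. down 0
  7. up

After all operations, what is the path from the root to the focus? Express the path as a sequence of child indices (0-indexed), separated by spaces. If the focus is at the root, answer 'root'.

Step 1 (down 1): focus=E path=1 depth=1 children=['T', 'B'] left=['S'] right=[] parent=L
Step 2 (down 1): focus=B path=1/1 depth=2 children=['I'] left=['T'] right=[] parent=E
Step 3 (down 0): focus=I path=1/1/0 depth=3 children=[] left=[] right=[] parent=B
Step 4 (up): focus=B path=1/1 depth=2 children=['I'] left=['T'] right=[] parent=E
Step 5 (left): focus=T path=1/0 depth=2 children=['H'] left=[] right=['B'] parent=E
Step 6 (down 0): focus=H path=1/0/0 depth=3 children=['X'] left=[] right=[] parent=T
Step 7 (up): focus=T path=1/0 depth=2 children=['H'] left=[] right=['B'] parent=E

Answer: 1 0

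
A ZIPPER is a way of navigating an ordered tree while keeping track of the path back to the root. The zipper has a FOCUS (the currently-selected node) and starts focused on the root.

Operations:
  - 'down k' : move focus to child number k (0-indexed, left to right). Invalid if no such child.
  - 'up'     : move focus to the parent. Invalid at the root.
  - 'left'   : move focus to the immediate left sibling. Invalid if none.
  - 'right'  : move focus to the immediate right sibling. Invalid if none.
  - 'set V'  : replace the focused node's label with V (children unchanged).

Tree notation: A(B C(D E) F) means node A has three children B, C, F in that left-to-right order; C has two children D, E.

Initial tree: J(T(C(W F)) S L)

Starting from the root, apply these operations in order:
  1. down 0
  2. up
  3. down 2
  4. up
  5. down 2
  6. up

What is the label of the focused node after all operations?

Step 1 (down 0): focus=T path=0 depth=1 children=['C'] left=[] right=['S', 'L'] parent=J
Step 2 (up): focus=J path=root depth=0 children=['T', 'S', 'L'] (at root)
Step 3 (down 2): focus=L path=2 depth=1 children=[] left=['T', 'S'] right=[] parent=J
Step 4 (up): focus=J path=root depth=0 children=['T', 'S', 'L'] (at root)
Step 5 (down 2): focus=L path=2 depth=1 children=[] left=['T', 'S'] right=[] parent=J
Step 6 (up): focus=J path=root depth=0 children=['T', 'S', 'L'] (at root)

Answer: J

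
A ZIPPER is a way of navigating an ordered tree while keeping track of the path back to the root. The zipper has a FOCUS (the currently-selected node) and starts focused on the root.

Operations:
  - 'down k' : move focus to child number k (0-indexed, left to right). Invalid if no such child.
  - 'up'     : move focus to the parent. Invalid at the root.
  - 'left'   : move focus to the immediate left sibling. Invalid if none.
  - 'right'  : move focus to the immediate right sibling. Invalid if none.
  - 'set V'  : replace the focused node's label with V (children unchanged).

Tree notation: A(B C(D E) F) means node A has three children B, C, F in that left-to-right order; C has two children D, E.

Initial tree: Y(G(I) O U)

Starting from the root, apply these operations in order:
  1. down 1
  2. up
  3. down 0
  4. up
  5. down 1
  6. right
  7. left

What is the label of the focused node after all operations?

Step 1 (down 1): focus=O path=1 depth=1 children=[] left=['G'] right=['U'] parent=Y
Step 2 (up): focus=Y path=root depth=0 children=['G', 'O', 'U'] (at root)
Step 3 (down 0): focus=G path=0 depth=1 children=['I'] left=[] right=['O', 'U'] parent=Y
Step 4 (up): focus=Y path=root depth=0 children=['G', 'O', 'U'] (at root)
Step 5 (down 1): focus=O path=1 depth=1 children=[] left=['G'] right=['U'] parent=Y
Step 6 (right): focus=U path=2 depth=1 children=[] left=['G', 'O'] right=[] parent=Y
Step 7 (left): focus=O path=1 depth=1 children=[] left=['G'] right=['U'] parent=Y

Answer: O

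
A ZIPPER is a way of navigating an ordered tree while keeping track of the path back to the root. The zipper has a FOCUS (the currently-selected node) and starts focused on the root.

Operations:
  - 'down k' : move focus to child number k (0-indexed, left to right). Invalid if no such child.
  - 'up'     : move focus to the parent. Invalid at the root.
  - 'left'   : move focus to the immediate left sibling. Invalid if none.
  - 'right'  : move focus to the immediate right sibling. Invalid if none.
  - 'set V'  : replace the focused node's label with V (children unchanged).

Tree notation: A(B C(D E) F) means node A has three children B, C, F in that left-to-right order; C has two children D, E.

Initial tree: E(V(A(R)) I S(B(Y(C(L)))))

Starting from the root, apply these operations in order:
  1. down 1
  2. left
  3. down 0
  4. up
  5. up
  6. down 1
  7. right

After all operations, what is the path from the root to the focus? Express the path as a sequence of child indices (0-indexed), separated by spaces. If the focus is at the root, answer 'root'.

Answer: 2

Derivation:
Step 1 (down 1): focus=I path=1 depth=1 children=[] left=['V'] right=['S'] parent=E
Step 2 (left): focus=V path=0 depth=1 children=['A'] left=[] right=['I', 'S'] parent=E
Step 3 (down 0): focus=A path=0/0 depth=2 children=['R'] left=[] right=[] parent=V
Step 4 (up): focus=V path=0 depth=1 children=['A'] left=[] right=['I', 'S'] parent=E
Step 5 (up): focus=E path=root depth=0 children=['V', 'I', 'S'] (at root)
Step 6 (down 1): focus=I path=1 depth=1 children=[] left=['V'] right=['S'] parent=E
Step 7 (right): focus=S path=2 depth=1 children=['B'] left=['V', 'I'] right=[] parent=E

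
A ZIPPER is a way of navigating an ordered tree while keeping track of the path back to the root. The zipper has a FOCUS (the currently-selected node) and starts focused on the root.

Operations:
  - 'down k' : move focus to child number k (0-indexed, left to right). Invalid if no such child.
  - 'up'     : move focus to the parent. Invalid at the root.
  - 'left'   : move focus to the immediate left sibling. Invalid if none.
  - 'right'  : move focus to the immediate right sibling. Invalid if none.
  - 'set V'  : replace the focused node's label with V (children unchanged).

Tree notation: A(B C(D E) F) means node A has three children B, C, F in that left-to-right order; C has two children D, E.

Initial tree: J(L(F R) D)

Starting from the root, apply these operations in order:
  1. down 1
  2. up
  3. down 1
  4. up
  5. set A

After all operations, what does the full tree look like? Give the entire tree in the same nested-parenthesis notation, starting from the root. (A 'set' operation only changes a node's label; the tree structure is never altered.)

Answer: A(L(F R) D)

Derivation:
Step 1 (down 1): focus=D path=1 depth=1 children=[] left=['L'] right=[] parent=J
Step 2 (up): focus=J path=root depth=0 children=['L', 'D'] (at root)
Step 3 (down 1): focus=D path=1 depth=1 children=[] left=['L'] right=[] parent=J
Step 4 (up): focus=J path=root depth=0 children=['L', 'D'] (at root)
Step 5 (set A): focus=A path=root depth=0 children=['L', 'D'] (at root)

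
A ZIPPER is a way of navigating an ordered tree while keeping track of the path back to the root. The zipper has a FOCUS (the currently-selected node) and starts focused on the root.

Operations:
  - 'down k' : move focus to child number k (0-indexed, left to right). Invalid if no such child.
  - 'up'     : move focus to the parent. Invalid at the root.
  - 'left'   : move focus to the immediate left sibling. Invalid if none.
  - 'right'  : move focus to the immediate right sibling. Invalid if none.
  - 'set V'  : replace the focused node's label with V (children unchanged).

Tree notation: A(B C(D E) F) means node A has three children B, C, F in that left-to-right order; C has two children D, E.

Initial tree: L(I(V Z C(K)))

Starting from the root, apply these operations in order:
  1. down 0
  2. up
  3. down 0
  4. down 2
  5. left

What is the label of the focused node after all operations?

Step 1 (down 0): focus=I path=0 depth=1 children=['V', 'Z', 'C'] left=[] right=[] parent=L
Step 2 (up): focus=L path=root depth=0 children=['I'] (at root)
Step 3 (down 0): focus=I path=0 depth=1 children=['V', 'Z', 'C'] left=[] right=[] parent=L
Step 4 (down 2): focus=C path=0/2 depth=2 children=['K'] left=['V', 'Z'] right=[] parent=I
Step 5 (left): focus=Z path=0/1 depth=2 children=[] left=['V'] right=['C'] parent=I

Answer: Z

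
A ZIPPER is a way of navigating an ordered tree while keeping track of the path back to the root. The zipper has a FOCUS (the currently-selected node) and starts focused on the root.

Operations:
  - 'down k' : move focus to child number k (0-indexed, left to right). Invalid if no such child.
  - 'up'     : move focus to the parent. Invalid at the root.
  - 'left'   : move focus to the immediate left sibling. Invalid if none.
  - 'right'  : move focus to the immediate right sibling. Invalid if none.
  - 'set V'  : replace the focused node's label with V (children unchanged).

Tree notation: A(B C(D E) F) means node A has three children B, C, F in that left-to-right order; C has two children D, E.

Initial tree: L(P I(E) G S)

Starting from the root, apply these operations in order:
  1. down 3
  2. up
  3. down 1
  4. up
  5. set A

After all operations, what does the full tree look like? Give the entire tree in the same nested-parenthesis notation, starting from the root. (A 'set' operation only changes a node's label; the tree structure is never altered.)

Step 1 (down 3): focus=S path=3 depth=1 children=[] left=['P', 'I', 'G'] right=[] parent=L
Step 2 (up): focus=L path=root depth=0 children=['P', 'I', 'G', 'S'] (at root)
Step 3 (down 1): focus=I path=1 depth=1 children=['E'] left=['P'] right=['G', 'S'] parent=L
Step 4 (up): focus=L path=root depth=0 children=['P', 'I', 'G', 'S'] (at root)
Step 5 (set A): focus=A path=root depth=0 children=['P', 'I', 'G', 'S'] (at root)

Answer: A(P I(E) G S)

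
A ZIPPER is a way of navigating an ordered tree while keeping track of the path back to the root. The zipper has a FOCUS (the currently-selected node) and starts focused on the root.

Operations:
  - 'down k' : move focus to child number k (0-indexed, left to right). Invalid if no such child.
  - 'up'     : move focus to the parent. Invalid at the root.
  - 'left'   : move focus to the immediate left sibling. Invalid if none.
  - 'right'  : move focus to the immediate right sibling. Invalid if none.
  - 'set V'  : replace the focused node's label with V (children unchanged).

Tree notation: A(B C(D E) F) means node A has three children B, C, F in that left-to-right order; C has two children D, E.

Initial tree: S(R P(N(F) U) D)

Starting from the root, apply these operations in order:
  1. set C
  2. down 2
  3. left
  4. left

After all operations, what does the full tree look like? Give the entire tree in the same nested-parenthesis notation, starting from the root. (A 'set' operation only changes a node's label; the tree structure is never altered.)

Step 1 (set C): focus=C path=root depth=0 children=['R', 'P', 'D'] (at root)
Step 2 (down 2): focus=D path=2 depth=1 children=[] left=['R', 'P'] right=[] parent=C
Step 3 (left): focus=P path=1 depth=1 children=['N', 'U'] left=['R'] right=['D'] parent=C
Step 4 (left): focus=R path=0 depth=1 children=[] left=[] right=['P', 'D'] parent=C

Answer: C(R P(N(F) U) D)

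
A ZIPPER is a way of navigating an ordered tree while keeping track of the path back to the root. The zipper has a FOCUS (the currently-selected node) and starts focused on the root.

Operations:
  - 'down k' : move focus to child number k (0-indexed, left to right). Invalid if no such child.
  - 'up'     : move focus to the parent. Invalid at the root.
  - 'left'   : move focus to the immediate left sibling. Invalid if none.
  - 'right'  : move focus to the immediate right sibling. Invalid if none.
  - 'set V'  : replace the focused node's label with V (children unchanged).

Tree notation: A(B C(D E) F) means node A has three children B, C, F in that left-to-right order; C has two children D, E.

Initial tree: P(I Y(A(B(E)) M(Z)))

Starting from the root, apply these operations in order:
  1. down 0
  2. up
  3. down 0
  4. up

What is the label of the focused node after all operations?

Step 1 (down 0): focus=I path=0 depth=1 children=[] left=[] right=['Y'] parent=P
Step 2 (up): focus=P path=root depth=0 children=['I', 'Y'] (at root)
Step 3 (down 0): focus=I path=0 depth=1 children=[] left=[] right=['Y'] parent=P
Step 4 (up): focus=P path=root depth=0 children=['I', 'Y'] (at root)

Answer: P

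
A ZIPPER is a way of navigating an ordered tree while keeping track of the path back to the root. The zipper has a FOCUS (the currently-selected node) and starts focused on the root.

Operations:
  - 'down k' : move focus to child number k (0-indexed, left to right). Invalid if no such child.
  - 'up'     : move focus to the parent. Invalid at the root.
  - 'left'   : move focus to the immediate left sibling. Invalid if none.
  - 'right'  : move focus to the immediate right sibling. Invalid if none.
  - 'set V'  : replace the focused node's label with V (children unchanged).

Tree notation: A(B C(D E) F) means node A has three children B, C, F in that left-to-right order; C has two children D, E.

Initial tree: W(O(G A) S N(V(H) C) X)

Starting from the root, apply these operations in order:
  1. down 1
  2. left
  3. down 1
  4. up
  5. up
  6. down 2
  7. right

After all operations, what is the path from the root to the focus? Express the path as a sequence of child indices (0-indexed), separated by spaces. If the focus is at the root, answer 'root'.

Answer: 3

Derivation:
Step 1 (down 1): focus=S path=1 depth=1 children=[] left=['O'] right=['N', 'X'] parent=W
Step 2 (left): focus=O path=0 depth=1 children=['G', 'A'] left=[] right=['S', 'N', 'X'] parent=W
Step 3 (down 1): focus=A path=0/1 depth=2 children=[] left=['G'] right=[] parent=O
Step 4 (up): focus=O path=0 depth=1 children=['G', 'A'] left=[] right=['S', 'N', 'X'] parent=W
Step 5 (up): focus=W path=root depth=0 children=['O', 'S', 'N', 'X'] (at root)
Step 6 (down 2): focus=N path=2 depth=1 children=['V', 'C'] left=['O', 'S'] right=['X'] parent=W
Step 7 (right): focus=X path=3 depth=1 children=[] left=['O', 'S', 'N'] right=[] parent=W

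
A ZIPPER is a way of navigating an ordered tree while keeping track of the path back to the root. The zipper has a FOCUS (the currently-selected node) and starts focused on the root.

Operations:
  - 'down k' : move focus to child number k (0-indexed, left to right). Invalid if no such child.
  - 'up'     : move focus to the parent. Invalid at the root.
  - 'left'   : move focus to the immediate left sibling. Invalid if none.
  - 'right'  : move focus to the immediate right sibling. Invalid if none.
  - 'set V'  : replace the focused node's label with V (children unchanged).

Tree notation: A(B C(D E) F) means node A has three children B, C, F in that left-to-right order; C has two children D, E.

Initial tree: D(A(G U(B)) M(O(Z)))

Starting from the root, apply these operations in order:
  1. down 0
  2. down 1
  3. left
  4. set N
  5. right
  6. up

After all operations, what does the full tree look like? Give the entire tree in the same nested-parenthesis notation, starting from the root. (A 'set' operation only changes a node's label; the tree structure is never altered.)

Step 1 (down 0): focus=A path=0 depth=1 children=['G', 'U'] left=[] right=['M'] parent=D
Step 2 (down 1): focus=U path=0/1 depth=2 children=['B'] left=['G'] right=[] parent=A
Step 3 (left): focus=G path=0/0 depth=2 children=[] left=[] right=['U'] parent=A
Step 4 (set N): focus=N path=0/0 depth=2 children=[] left=[] right=['U'] parent=A
Step 5 (right): focus=U path=0/1 depth=2 children=['B'] left=['N'] right=[] parent=A
Step 6 (up): focus=A path=0 depth=1 children=['N', 'U'] left=[] right=['M'] parent=D

Answer: D(A(N U(B)) M(O(Z)))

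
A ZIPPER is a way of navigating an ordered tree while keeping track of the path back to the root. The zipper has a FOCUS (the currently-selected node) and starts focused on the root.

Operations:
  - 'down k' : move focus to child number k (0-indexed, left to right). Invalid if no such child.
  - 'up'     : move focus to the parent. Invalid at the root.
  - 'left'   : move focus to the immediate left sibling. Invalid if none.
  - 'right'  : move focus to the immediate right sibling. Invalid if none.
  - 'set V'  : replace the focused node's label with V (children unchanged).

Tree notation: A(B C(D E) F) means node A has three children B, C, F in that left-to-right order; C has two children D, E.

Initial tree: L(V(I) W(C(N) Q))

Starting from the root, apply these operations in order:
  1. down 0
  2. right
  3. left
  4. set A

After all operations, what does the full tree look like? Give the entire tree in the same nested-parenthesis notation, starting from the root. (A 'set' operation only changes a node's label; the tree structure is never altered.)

Step 1 (down 0): focus=V path=0 depth=1 children=['I'] left=[] right=['W'] parent=L
Step 2 (right): focus=W path=1 depth=1 children=['C', 'Q'] left=['V'] right=[] parent=L
Step 3 (left): focus=V path=0 depth=1 children=['I'] left=[] right=['W'] parent=L
Step 4 (set A): focus=A path=0 depth=1 children=['I'] left=[] right=['W'] parent=L

Answer: L(A(I) W(C(N) Q))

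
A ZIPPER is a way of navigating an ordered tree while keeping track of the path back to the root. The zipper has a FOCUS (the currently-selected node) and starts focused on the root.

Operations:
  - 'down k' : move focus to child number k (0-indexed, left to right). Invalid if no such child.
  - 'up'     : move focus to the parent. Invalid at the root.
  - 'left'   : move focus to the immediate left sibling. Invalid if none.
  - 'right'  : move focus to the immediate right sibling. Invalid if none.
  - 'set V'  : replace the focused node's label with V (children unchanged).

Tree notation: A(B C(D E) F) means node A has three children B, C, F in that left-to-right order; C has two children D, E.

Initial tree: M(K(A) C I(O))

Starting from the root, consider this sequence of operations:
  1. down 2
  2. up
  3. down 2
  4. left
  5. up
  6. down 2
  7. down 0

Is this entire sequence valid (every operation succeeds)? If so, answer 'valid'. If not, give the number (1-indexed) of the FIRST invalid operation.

Step 1 (down 2): focus=I path=2 depth=1 children=['O'] left=['K', 'C'] right=[] parent=M
Step 2 (up): focus=M path=root depth=0 children=['K', 'C', 'I'] (at root)
Step 3 (down 2): focus=I path=2 depth=1 children=['O'] left=['K', 'C'] right=[] parent=M
Step 4 (left): focus=C path=1 depth=1 children=[] left=['K'] right=['I'] parent=M
Step 5 (up): focus=M path=root depth=0 children=['K', 'C', 'I'] (at root)
Step 6 (down 2): focus=I path=2 depth=1 children=['O'] left=['K', 'C'] right=[] parent=M
Step 7 (down 0): focus=O path=2/0 depth=2 children=[] left=[] right=[] parent=I

Answer: valid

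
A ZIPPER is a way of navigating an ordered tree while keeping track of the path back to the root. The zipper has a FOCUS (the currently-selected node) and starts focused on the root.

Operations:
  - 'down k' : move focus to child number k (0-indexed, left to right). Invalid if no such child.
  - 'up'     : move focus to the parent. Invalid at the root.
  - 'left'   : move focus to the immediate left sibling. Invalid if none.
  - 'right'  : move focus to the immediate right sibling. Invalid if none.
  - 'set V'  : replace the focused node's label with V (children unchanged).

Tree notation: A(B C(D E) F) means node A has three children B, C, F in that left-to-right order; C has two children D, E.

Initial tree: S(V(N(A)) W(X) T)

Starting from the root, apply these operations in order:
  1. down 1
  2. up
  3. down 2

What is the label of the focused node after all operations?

Step 1 (down 1): focus=W path=1 depth=1 children=['X'] left=['V'] right=['T'] parent=S
Step 2 (up): focus=S path=root depth=0 children=['V', 'W', 'T'] (at root)
Step 3 (down 2): focus=T path=2 depth=1 children=[] left=['V', 'W'] right=[] parent=S

Answer: T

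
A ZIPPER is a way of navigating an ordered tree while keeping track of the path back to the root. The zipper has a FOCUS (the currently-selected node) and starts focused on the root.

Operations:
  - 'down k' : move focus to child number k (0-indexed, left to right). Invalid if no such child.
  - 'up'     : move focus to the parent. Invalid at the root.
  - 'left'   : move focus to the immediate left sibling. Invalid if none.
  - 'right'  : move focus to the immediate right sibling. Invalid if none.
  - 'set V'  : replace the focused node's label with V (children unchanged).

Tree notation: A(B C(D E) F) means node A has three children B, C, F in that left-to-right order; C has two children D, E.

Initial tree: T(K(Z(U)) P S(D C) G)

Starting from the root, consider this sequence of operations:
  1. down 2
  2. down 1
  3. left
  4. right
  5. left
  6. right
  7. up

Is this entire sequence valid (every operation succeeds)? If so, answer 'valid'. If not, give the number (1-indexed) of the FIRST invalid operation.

Answer: valid

Derivation:
Step 1 (down 2): focus=S path=2 depth=1 children=['D', 'C'] left=['K', 'P'] right=['G'] parent=T
Step 2 (down 1): focus=C path=2/1 depth=2 children=[] left=['D'] right=[] parent=S
Step 3 (left): focus=D path=2/0 depth=2 children=[] left=[] right=['C'] parent=S
Step 4 (right): focus=C path=2/1 depth=2 children=[] left=['D'] right=[] parent=S
Step 5 (left): focus=D path=2/0 depth=2 children=[] left=[] right=['C'] parent=S
Step 6 (right): focus=C path=2/1 depth=2 children=[] left=['D'] right=[] parent=S
Step 7 (up): focus=S path=2 depth=1 children=['D', 'C'] left=['K', 'P'] right=['G'] parent=T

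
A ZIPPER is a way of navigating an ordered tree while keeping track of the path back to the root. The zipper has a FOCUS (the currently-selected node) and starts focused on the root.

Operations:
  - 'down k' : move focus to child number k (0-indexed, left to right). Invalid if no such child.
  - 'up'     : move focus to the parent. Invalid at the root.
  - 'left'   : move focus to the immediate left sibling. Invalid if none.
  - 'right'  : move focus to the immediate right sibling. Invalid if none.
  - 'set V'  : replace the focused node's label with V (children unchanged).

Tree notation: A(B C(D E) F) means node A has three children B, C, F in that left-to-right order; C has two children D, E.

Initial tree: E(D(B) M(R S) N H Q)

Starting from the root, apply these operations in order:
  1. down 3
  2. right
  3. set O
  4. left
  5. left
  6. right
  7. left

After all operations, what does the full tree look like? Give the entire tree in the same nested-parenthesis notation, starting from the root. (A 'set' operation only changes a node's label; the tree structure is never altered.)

Step 1 (down 3): focus=H path=3 depth=1 children=[] left=['D', 'M', 'N'] right=['Q'] parent=E
Step 2 (right): focus=Q path=4 depth=1 children=[] left=['D', 'M', 'N', 'H'] right=[] parent=E
Step 3 (set O): focus=O path=4 depth=1 children=[] left=['D', 'M', 'N', 'H'] right=[] parent=E
Step 4 (left): focus=H path=3 depth=1 children=[] left=['D', 'M', 'N'] right=['O'] parent=E
Step 5 (left): focus=N path=2 depth=1 children=[] left=['D', 'M'] right=['H', 'O'] parent=E
Step 6 (right): focus=H path=3 depth=1 children=[] left=['D', 'M', 'N'] right=['O'] parent=E
Step 7 (left): focus=N path=2 depth=1 children=[] left=['D', 'M'] right=['H', 'O'] parent=E

Answer: E(D(B) M(R S) N H O)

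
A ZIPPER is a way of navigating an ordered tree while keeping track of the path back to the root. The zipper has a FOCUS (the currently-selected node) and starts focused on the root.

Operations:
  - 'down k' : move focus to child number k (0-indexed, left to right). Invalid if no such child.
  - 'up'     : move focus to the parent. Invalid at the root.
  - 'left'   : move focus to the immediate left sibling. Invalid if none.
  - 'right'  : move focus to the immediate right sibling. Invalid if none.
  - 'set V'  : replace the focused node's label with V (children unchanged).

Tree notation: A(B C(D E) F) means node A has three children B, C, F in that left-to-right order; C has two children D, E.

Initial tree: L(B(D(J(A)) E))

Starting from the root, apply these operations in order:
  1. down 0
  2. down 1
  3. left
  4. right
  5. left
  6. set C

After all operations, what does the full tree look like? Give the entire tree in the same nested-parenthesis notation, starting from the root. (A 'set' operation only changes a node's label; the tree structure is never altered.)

Step 1 (down 0): focus=B path=0 depth=1 children=['D', 'E'] left=[] right=[] parent=L
Step 2 (down 1): focus=E path=0/1 depth=2 children=[] left=['D'] right=[] parent=B
Step 3 (left): focus=D path=0/0 depth=2 children=['J'] left=[] right=['E'] parent=B
Step 4 (right): focus=E path=0/1 depth=2 children=[] left=['D'] right=[] parent=B
Step 5 (left): focus=D path=0/0 depth=2 children=['J'] left=[] right=['E'] parent=B
Step 6 (set C): focus=C path=0/0 depth=2 children=['J'] left=[] right=['E'] parent=B

Answer: L(B(C(J(A)) E))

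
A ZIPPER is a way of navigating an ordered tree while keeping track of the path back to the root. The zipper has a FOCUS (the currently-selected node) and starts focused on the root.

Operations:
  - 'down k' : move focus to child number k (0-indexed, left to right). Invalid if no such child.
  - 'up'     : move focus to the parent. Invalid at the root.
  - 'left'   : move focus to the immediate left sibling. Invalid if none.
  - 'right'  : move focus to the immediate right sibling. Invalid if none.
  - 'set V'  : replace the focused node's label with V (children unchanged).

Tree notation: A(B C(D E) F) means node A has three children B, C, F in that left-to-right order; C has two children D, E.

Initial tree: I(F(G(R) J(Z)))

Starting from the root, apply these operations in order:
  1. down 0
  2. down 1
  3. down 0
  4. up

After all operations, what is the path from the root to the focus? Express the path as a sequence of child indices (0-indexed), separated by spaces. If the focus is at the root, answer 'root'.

Answer: 0 1

Derivation:
Step 1 (down 0): focus=F path=0 depth=1 children=['G', 'J'] left=[] right=[] parent=I
Step 2 (down 1): focus=J path=0/1 depth=2 children=['Z'] left=['G'] right=[] parent=F
Step 3 (down 0): focus=Z path=0/1/0 depth=3 children=[] left=[] right=[] parent=J
Step 4 (up): focus=J path=0/1 depth=2 children=['Z'] left=['G'] right=[] parent=F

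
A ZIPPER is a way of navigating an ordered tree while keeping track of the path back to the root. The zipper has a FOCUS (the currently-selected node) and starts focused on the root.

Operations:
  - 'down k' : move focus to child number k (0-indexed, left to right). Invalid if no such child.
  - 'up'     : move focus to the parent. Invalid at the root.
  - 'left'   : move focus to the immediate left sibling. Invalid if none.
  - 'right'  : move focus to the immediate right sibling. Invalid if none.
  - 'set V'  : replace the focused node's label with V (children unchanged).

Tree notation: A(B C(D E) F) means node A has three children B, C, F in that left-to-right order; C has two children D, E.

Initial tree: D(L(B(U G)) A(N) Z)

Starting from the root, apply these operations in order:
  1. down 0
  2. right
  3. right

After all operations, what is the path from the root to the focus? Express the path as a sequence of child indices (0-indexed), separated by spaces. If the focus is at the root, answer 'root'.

Step 1 (down 0): focus=L path=0 depth=1 children=['B'] left=[] right=['A', 'Z'] parent=D
Step 2 (right): focus=A path=1 depth=1 children=['N'] left=['L'] right=['Z'] parent=D
Step 3 (right): focus=Z path=2 depth=1 children=[] left=['L', 'A'] right=[] parent=D

Answer: 2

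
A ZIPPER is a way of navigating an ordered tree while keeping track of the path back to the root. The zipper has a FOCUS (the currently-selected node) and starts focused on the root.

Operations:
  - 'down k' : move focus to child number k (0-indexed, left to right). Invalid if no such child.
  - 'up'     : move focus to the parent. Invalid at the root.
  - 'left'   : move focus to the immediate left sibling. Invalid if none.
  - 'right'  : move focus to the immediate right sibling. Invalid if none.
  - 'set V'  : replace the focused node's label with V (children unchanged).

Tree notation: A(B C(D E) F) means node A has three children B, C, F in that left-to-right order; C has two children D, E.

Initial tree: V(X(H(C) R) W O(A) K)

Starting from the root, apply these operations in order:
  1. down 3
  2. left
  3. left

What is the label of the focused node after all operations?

Step 1 (down 3): focus=K path=3 depth=1 children=[] left=['X', 'W', 'O'] right=[] parent=V
Step 2 (left): focus=O path=2 depth=1 children=['A'] left=['X', 'W'] right=['K'] parent=V
Step 3 (left): focus=W path=1 depth=1 children=[] left=['X'] right=['O', 'K'] parent=V

Answer: W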